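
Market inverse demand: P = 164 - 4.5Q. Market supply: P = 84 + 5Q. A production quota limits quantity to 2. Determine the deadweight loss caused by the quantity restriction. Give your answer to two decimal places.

195.84

Without the quota, 164 - 4.5Q = 84 + 5Q gives Q* = 8.4211.
At Q = 2 the demand price is 164 - 4.5(2) = 155 and the supply price is 84 + 5(2) = 94.
Deadweight loss is the triangle between the curves from 2 to 8.4211: (1/2)(155 - 94)(8.4211 - 2) = 195.8421.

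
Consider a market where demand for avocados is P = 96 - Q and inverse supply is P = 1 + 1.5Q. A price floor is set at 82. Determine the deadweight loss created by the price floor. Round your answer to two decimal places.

Free-market equilibrium: 96 - Q = 1 + 1.5Q gives Q* = 38, P* = 58.
At the floor price 82, quantity demanded is (96 - 82)/1 = 14; demand is the short side, so Q = 14 trades at P = 82.
The lost-trades triangle has base Q* - 14 = 24 and height equal to the gap between the curves at Q = 14, which is 82 - 22 = 60. DWL = (1/2)(24)(60) = 720.

720.00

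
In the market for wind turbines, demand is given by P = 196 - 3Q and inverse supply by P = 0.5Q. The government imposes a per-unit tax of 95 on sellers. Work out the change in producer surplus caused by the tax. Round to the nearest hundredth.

-575.82

Without the tax, 196 - 3Q = 0.5Q so Q* = 56 and P* = 28.
A tax on sellers shifts supply up by 95: 196 - 3Q = 0.5Q + 95, so Q_t = 28.8571. Buyers pay P_b = 109.4286; sellers receive P_s = P_b - 95 = 14.4286.
Producers lose the trapezoid between P_s and P* out to Q_t plus the triangle from Q_t to Q*: change in PS = 208.1837 - 784 = -575.8163.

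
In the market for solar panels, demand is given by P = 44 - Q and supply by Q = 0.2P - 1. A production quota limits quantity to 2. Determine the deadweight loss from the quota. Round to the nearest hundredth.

60.75

Rewriting supply in inverse form: P = 5 + 5Q.
Without the quota, 44 - Q = 5 + 5Q gives Q* = 6.5.
At Q = 2 the demand price is 44 - (2) = 42 and the supply price is 5 + 5(2) = 15.
Deadweight loss is the triangle between the curves from 2 to 6.5: (1/2)(42 - 15)(6.5 - 2) = 60.75.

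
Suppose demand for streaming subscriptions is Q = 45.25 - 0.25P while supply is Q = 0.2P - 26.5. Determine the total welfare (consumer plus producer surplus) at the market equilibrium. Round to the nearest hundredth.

Rewriting demand in inverse form: P = 181 - 4Q.
Rewriting supply in inverse form: P = 132.5 + 5Q.
Setting demand equal to supply, 48.5 = 9Q, so Q* = 5.3889 and P* = 159.4444.
CS = (1/2)(5.3889)(21.5556) = 58.0802 and PS = (1/2)(5.3889)(26.9444) = 72.6003, so total surplus = 130.6806.

130.68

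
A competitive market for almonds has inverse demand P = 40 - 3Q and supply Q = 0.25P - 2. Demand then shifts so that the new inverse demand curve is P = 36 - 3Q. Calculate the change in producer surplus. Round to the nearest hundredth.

Rewriting supply in inverse form: P = 8 + 4Q.
Initial equilibrium: Q_0 = 4.5714, P_0 = 26.2857; CS_0 = (1/2)(4.5714)(13.7143) = 31.3469, PS_0 = (1/2)(4.5714)(18.2857) = 41.7959.
New equilibrium: 36 - 3Q = 8 + 4Q gives Q_1 = 4, P_1 = 24; CS_1 = 24, PS_1 = 32.
Change in producer surplus = 32 - 41.7959 = -9.7959.

-9.80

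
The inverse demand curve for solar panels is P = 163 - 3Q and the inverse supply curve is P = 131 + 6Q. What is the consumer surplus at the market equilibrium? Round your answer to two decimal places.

Setting demand equal to supply, 32 = 9Q, so Q* = 3.5556 and P* = 152.3333.
Consumer surplus is the triangle under demand above P*: (1/2)(3.5556)(163 - 152.3333) = (1/2)(3.5556)(10.6667) = 18.963.

18.96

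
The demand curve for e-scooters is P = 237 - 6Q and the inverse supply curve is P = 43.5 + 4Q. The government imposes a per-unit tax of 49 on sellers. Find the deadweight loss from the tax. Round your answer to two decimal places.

120.05

Without the tax, 237 - 6Q = 43.5 + 4Q so Q* = 19.35 and P* = 120.9.
A tax on sellers shifts supply up by 49: 237 - 6Q = 43.5 + 4Q + 49, so Q_t = 14.45. Buyers pay P_b = 150.3; sellers receive P_s = P_b - 49 = 101.3.
The welfare triangle lost has base Q* - Q_t = 4.9 and height t = 49, so DWL = (1/2)(4.9)(49) = 120.05.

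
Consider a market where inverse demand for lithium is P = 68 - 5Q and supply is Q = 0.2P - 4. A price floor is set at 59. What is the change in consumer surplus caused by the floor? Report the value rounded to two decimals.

-49.50

Rewriting supply in inverse form: P = 20 + 5Q.
Free-market equilibrium: 68 - 5Q = 20 + 5Q gives Q* = 4.8, P* = 44.
At P = 59, buyers demand (68 - 59)/5 = 1.8 while sellers would supply more, so the quantity traded is 1.8 at price 59.
CS goes from (1/2)(4.8)(24) = 57.6 to 8.1 (computed as (68 - 59)(1.8) - (1/2)(5)(1.8)^2), a change of -49.5.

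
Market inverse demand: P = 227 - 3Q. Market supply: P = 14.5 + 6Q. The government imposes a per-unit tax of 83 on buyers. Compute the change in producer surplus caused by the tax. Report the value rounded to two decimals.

-1051.33

Pre-tax equilibrium: 227 - 3Q = 14.5 + 6Q gives Q* = 23.6111, P* = 156.1667.
With the tax, buyers' net willingness to pay falls by 83: (227 - 83) - 3Q = 14.5 + 6Q, so Q_t = 14.3889. Buyers pay P_b = 183.8333; sellers receive P_s = P_b - 83 = 100.8333.
PS falls from (1/2)(23.6111)(141.6667) = 1672.4537 to (1/2)(14.3889)(86.3333) = 621.1204, a change of -1051.3333.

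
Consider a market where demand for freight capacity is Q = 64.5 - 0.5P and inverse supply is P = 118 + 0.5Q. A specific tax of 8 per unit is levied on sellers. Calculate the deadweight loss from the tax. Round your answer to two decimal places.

Rewriting demand in inverse form: P = 129 - 2Q.
Without the tax, 129 - 2Q = 118 + 0.5Q so Q* = 4.4 and P* = 120.2.
With the tax, sellers need 8 more per unit: 129 - 2Q = 118 + 0.5Q + 8, so Q_t = 1.2. Buyers pay P_b = 126.6; sellers receive P_s = P_b - 8 = 118.6.
Deadweight loss is the triangle between the curves from Q_t to Q*: (1/2)(4.4 - 1.2)(8) = 12.8.

12.80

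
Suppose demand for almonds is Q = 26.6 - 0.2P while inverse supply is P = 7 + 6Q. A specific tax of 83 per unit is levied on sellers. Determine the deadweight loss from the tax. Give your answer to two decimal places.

313.14

Rewriting demand in inverse form: P = 133 - 5Q.
Pre-tax equilibrium: 133 - 5Q = 7 + 6Q gives Q* = 11.4545, P* = 75.7273.
A tax on sellers shifts supply up by 83: 133 - 5Q = 7 + 6Q + 83, so Q_t = 3.9091. Buyers pay P_b = 113.4545; sellers receive P_s = P_b - 83 = 30.4545.
Deadweight loss is the triangle between the curves from Q_t to Q*: (1/2)(11.4545 - 3.9091)(83) = 313.1364.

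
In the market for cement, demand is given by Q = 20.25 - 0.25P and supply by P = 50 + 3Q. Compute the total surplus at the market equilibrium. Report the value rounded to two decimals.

Rewriting demand in inverse form: P = 81 - 4Q.
Set 81 - 4Q = 50 + 3Q, which gives 31 = 7Q, so Q* = 4.4286 and P* = 81 - 4(4.4286) = 63.2857.
CS = (1/2)(4.4286)(17.7143) = 39.2245 and PS = (1/2)(4.4286)(13.2857) = 29.4184, so total surplus = 68.6429.

68.64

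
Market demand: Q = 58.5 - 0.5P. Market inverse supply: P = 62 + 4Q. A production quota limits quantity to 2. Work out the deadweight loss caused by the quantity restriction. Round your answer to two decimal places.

154.08

Rewriting demand in inverse form: P = 117 - 2Q.
Without the quota, 117 - 2Q = 62 + 4Q gives Q* = 9.1667.
At Q = 2 the demand price is 117 - 2(2) = 113 and the supply price is 62 + 4(2) = 70.
DWL = (1/2)(gap between curves at 2) x (Q* - 2) = (1/2)(43)(7.1667) = 154.0833.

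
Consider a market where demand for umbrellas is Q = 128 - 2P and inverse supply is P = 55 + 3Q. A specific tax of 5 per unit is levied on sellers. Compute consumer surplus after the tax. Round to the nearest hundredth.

Rewriting demand in inverse form: P = 64 - 0.5Q.
Pre-tax equilibrium: 64 - 0.5Q = 55 + 3Q gives Q* = 2.5714, P* = 62.7143.
With the tax, sellers need 5 more per unit: 64 - 0.5Q = 55 + 3Q + 5, so Q_t = 1.1429. Buyers pay P_b = 63.4286; sellers receive P_s = P_b - 5 = 58.4286.
CS = (1/2)(Q_t)(64 - P_b) = (1/2)(1.1429)(0.5714) = 0.3265.

0.33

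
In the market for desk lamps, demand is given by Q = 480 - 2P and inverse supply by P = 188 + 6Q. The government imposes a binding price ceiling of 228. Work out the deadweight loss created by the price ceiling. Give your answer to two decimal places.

5.78

Rewriting demand in inverse form: P = 240 - 0.5Q.
Without the control, 240 - 0.5Q = 188 + 6Q so Q* = 8 and P* = 236.
At the ceiling price 228, quantity supplied is (228 - 188)/6 = 6.6667; supply is the short side, so Q = 6.6667 trades at P = 228.
The lost-trades triangle has base Q* - 6.6667 = 1.3333 and height equal to the gap between the curves at Q = 6.6667, which is 236.6667 - 228 = 8.6667. DWL = (1/2)(1.3333)(8.6667) = 5.7778.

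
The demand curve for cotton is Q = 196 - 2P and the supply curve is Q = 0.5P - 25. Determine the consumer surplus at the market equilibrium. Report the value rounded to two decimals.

Rewriting demand in inverse form: P = 98 - 0.5Q.
Rewriting supply in inverse form: P = 50 + 2Q.
Set 98 - 0.5Q = 50 + 2Q, which gives 48 = 2.5Q, so Q* = 19.2 and P* = 98 - 0.5(19.2) = 88.4.
CS is the area between the demand curve and P* from 0 to Q*: (1/2)(19.2)(9.6) = 92.16.

92.16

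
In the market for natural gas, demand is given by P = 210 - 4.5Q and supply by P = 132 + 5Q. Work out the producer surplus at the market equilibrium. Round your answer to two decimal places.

168.53

Set 210 - 4.5Q = 132 + 5Q, which gives 78 = 9.5Q, so Q* = 8.2105 and P* = 210 - 4.5(8.2105) = 173.0526.
The supply curve's price intercept is 132, so PS = (1/2)(Q*)(P* - 132) = (1/2)(8.2105)(41.0526) = 168.5319.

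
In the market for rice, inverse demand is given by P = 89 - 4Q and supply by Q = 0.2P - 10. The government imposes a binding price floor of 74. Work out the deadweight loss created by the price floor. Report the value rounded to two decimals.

Rewriting supply in inverse form: P = 50 + 5Q.
Without the control, 89 - 4Q = 50 + 5Q so Q* = 4.3333 and P* = 71.6667.
At the floor price 74, quantity demanded is (89 - 74)/4 = 3.75; demand is the short side, so Q = 3.75 trades at P = 74.
The lost-trades triangle has base Q* - 3.75 = 0.5833 and height equal to the gap between the curves at Q = 3.75, which is 74 - 68.75 = 5.25. DWL = (1/2)(0.5833)(5.25) = 1.5312.

1.53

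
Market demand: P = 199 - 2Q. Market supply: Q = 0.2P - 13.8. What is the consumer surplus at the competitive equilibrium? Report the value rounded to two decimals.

344.90

Rewriting supply in inverse form: P = 69 + 5Q.
Setting demand equal to supply, 130 = 7Q, so Q* = 18.5714 and P* = 161.8571.
The demand choke price is 199, so CS = (1/2)(Q*)(199 - P*) = (1/2)(18.5714)(37.1429) = 344.898.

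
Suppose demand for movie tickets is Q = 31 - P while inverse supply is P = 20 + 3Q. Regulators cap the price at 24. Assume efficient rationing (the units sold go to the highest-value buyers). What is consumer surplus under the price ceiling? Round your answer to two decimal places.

Rewriting demand in inverse form: P = 31 - Q.
Without the control, 31 - Q = 20 + 3Q so Q* = 2.75 and P* = 28.25.
At P = 24, sellers supply (24 - 20)/3 = 1.3333 while buyers want more, so the quantity traded is 1.3333 at price 24.
The demand price at Q = 1.3333 is 29.6667. CS is the trapezoid between demand and 24 over [0, 1.3333]: (1/2)[(31 - 24) + (29.6667 - 24)](1.3333) = 8.4444.

8.44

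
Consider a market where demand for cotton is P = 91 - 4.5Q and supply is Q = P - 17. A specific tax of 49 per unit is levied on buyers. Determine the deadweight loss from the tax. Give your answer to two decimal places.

Rewriting supply in inverse form: P = 17 + Q.
Pre-tax equilibrium: 91 - 4.5Q = 17 + Q gives Q* = 13.4545, P* = 30.4545.
A tax on buyers shifts demand down by 49: (91 - 49) - 4.5Q = 17 + Q, so Q_t = 4.5455. Buyers pay P_b = 70.5455; sellers receive P_s = P_b - 49 = 21.5455.
The welfare triangle lost has base Q* - Q_t = 8.9091 and height t = 49, so DWL = (1/2)(8.9091)(49) = 218.2727.

218.27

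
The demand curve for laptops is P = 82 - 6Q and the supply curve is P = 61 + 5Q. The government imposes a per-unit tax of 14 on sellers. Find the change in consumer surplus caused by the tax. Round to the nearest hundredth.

-9.72

Without the tax, 82 - 6Q = 61 + 5Q so Q* = 1.9091 and P* = 70.5455.
A tax on sellers shifts supply up by 14: 82 - 6Q = 61 + 5Q + 14, so Q_t = 0.6364. Buyers pay P_b = 78.1818; sellers receive P_s = P_b - 14 = 64.1818.
CS falls from (1/2)(1.9091)(11.4545) = 10.9339 to (1/2)(0.6364)(3.8182) = 1.2149, a change of -9.719.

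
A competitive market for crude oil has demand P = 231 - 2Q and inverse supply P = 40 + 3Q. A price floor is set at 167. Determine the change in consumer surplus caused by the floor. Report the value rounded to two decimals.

-435.24

Without the control, 231 - 2Q = 40 + 3Q so Q* = 38.2 and P* = 154.6.
At the floor price 167, quantity demanded is (231 - 167)/2 = 32; demand is the short side, so Q = 32 trades at P = 167.
CS goes from (1/2)(38.2)(76.4) = 1459.24 to 1024 (computed as (231 - 167)(32) - (1/2)(2)(32)^2), a change of -435.24.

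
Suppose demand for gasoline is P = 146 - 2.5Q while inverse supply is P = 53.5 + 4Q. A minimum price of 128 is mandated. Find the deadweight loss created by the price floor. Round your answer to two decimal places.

160.65

Free-market equilibrium: 146 - 2.5Q = 53.5 + 4Q gives Q* = 14.2308, P* = 110.4231.
At P = 128, buyers demand (146 - 128)/2.5 = 7.2 while sellers would supply more, so the quantity traded is 7.2 at price 128.
At Q = 7.2 the demand price is 128 and the supply price is 82.3. Deadweight loss is the triangle between the curves from 7.2 to 14.2308: (1/2)(128 - 82.3)(14.2308 - 7.2) = 160.6531.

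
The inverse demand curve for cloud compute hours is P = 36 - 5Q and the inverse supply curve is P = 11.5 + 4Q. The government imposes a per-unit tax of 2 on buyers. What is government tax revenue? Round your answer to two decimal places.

Pre-tax equilibrium: 36 - 5Q = 11.5 + 4Q gives Q* = 2.7222, P* = 22.3889.
A tax on buyers shifts demand down by 2: (36 - 2) - 5Q = 11.5 + 4Q, so Q_t = 2.5. Buyers pay P_b = 23.5; sellers receive P_s = P_b - 2 = 21.5.
Revenue is the tax times quantity traded: 2 x 2.5 = 5.

5.00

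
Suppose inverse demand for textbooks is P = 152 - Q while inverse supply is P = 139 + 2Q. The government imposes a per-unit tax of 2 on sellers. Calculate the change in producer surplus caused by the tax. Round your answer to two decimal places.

-5.33

Pre-tax equilibrium: 152 - Q = 139 + 2Q gives Q* = 4.3333, P* = 147.6667.
With the tax, sellers need 2 more per unit: 152 - Q = 139 + 2Q + 2, so Q_t = 3.6667. Buyers pay P_b = 148.3333; sellers receive P_s = P_b - 2 = 146.3333.
PS falls from (1/2)(4.3333)(8.6667) = 18.7778 to (1/2)(3.6667)(7.3333) = 13.4444, a change of -5.3333.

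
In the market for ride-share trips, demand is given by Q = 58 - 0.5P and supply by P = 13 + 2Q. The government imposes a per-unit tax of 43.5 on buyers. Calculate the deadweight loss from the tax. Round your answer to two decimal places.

236.53

Rewriting demand in inverse form: P = 116 - 2Q.
Pre-tax equilibrium: 116 - 2Q = 13 + 2Q gives Q* = 25.75, P* = 64.5.
A tax on buyers shifts demand down by 43.5: (116 - 43.5) - 2Q = 13 + 2Q, so Q_t = 14.875. Buyers pay P_b = 86.25; sellers receive P_s = P_b - 43.5 = 42.75.
The welfare triangle lost has base Q* - Q_t = 10.875 and height t = 43.5, so DWL = (1/2)(10.875)(43.5) = 236.5312.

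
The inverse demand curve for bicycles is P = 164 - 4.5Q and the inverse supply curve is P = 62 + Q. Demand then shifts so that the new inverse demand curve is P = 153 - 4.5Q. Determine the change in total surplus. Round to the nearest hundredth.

Initial equilibrium: Q_0 = 18.5455, P_0 = 80.5455; CS_0 = (1/2)(18.5455)(83.4545) = 773.8512, PS_0 = (1/2)(18.5455)(18.5455) = 171.9669.
New equilibrium: 153 - 4.5Q = 62 + Q gives Q_1 = 16.5455, P_1 = 78.5455; CS_1 = 615.9421, PS_1 = 136.876.
Change in total surplus = (615.9421 + 136.876) - (773.8512 + 171.9669) = -193.

-193.00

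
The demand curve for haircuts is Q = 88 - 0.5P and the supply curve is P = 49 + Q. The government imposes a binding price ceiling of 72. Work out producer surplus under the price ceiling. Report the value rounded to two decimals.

264.50

Rewriting demand in inverse form: P = 176 - 2Q.
Free-market equilibrium: 176 - 2Q = 49 + Q gives Q* = 42.3333, P* = 91.3333.
At P = 72, sellers supply (72 - 49)/1 = 23 while buyers want more, so the quantity traded is 23 at price 72.
PS is the triangle above supply below 72: (1/2)(23)(72 - 49) = 264.5.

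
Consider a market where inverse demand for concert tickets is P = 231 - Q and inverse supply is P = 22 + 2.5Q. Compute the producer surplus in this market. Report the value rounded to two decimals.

4457.24

Setting demand equal to supply, 209 = 3.5Q, so Q* = 59.7143 and P* = 171.2857.
The supply curve's price intercept is 22, so PS = (1/2)(Q*)(P* - 22) = (1/2)(59.7143)(149.2857) = 4457.2449.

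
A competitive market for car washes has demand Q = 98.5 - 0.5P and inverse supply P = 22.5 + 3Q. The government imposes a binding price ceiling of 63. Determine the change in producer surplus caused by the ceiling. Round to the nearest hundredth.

Rewriting demand in inverse form: P = 197 - 2Q.
Without the control, 197 - 2Q = 22.5 + 3Q so Q* = 34.9 and P* = 127.2.
At the ceiling price 63, quantity supplied is (63 - 22.5)/3 = 13.5; supply is the short side, so Q = 13.5 trades at P = 63.
PS goes from (1/2)(34.9)(104.7) = 1827.015 to 273.375 (computed as (63 - 22.5)(13.5) - (1/2)(3)(13.5)^2), a change of -1553.64.

-1553.64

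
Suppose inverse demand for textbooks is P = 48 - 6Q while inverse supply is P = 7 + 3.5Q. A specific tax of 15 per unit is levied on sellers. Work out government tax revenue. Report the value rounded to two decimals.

41.05

Without the tax, 48 - 6Q = 7 + 3.5Q so Q* = 4.3158 and P* = 22.1053.
With the tax, sellers need 15 more per unit: 48 - 6Q = 7 + 3.5Q + 15, so Q_t = 2.7368. Buyers pay P_b = 31.5789; sellers receive P_s = P_b - 15 = 16.5789.
Revenue is the tax times quantity traded: 15 x 2.7368 = 41.0526.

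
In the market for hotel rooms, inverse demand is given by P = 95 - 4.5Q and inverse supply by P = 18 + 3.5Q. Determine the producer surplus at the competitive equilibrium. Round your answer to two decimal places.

Setting demand equal to supply, 77 = 8Q, so Q* = 9.625 and P* = 51.6875.
The supply curve's price intercept is 18, so PS = (1/2)(Q*)(P* - 18) = (1/2)(9.625)(33.6875) = 162.1211.

162.12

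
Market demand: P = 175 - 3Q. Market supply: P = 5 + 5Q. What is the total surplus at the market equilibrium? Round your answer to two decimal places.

1806.25

Set 175 - 3Q = 5 + 5Q, which gives 170 = 8Q, so Q* = 21.25 and P* = 175 - 3(21.25) = 111.25.
CS = (1/2)(21.25)(63.75) = 677.3438 and PS = (1/2)(21.25)(106.25) = 1128.9062, so total surplus = 1806.25.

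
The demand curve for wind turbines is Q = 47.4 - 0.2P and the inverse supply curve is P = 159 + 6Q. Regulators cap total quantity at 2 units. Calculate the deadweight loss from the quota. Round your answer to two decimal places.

142.55

Rewriting demand in inverse form: P = 237 - 5Q.
Without the quota, 237 - 5Q = 159 + 6Q gives Q* = 7.0909.
At Q = 2 the demand price is 237 - 5(2) = 227 and the supply price is 159 + 6(2) = 171.
Deadweight loss is the triangle between the curves from 2 to 7.0909: (1/2)(227 - 171)(7.0909 - 2) = 142.5455.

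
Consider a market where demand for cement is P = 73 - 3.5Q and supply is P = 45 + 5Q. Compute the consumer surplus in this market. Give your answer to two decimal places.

Setting demand equal to supply, 28 = 8.5Q, so Q* = 3.2941 and P* = 61.4706.
CS is the area between the demand curve and P* from 0 to Q*: (1/2)(3.2941)(11.5294) = 18.9896.

18.99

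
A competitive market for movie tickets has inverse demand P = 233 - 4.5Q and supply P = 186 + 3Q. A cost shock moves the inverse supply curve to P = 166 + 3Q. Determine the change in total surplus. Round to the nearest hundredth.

Initial equilibrium: Q_0 = 6.2667, P_0 = 204.8; CS_0 = (1/2)(6.2667)(28.2) = 88.36, PS_0 = (1/2)(6.2667)(18.8) = 58.9067.
New equilibrium: 233 - 4.5Q = 166 + 3Q gives Q_1 = 8.9333, P_1 = 192.8; CS_1 = 179.56, PS_1 = 119.7067.
Change in total surplus = (179.56 + 119.7067) - (88.36 + 58.9067) = 152.

152.00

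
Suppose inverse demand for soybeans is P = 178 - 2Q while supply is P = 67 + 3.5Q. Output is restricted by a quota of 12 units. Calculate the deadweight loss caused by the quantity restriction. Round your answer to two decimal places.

184.09

Unrestricted equilibrium: Q* = (178 - 67)/(2 + 3.5) = 20.1818.
At Q = 12 the demand price is 178 - 2(12) = 154 and the supply price is 67 + 3.5(12) = 109.
DWL = (1/2)(gap between curves at 12) x (Q* - 12) = (1/2)(45)(8.1818) = 184.0909.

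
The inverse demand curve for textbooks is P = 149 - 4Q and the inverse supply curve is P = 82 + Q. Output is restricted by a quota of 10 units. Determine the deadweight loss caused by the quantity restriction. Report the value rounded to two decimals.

Without the quota, 149 - 4Q = 82 + Q gives Q* = 13.4.
At Q = 10 the demand price is 149 - 4(10) = 109 and the supply price is 82 + (10) = 92.
Deadweight loss is the triangle between the curves from 10 to 13.4: (1/2)(109 - 92)(13.4 - 10) = 28.9.

28.90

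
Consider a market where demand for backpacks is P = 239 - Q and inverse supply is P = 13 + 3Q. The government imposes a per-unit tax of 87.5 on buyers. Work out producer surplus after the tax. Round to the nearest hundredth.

Without the tax, 239 - Q = 13 + 3Q so Q* = 56.5 and P* = 182.5.
With the tax, buyers' net willingness to pay falls by 87.5: (239 - 87.5) - Q = 13 + 3Q, so Q_t = 34.625. Buyers pay P_b = 204.375; sellers receive P_s = P_b - 87.5 = 116.875.
Producer surplus is the triangle above supply below P_s: (1/2)(34.625)(116.875 - 13) = 1798.3359.

1798.34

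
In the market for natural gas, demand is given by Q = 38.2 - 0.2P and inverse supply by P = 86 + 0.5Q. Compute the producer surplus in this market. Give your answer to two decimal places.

Rewriting demand in inverse form: P = 191 - 5Q.
Set 191 - 5Q = 86 + 0.5Q, which gives 105 = 5.5Q, so Q* = 19.0909 and P* = 191 - 5(19.0909) = 95.5455.
PS is the area between P* and the supply curve from 0 to Q*: (1/2)(19.0909)(9.5455) = 91.1157.

91.12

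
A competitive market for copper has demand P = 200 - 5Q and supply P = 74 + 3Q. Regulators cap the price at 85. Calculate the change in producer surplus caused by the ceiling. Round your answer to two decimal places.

-351.93

Without the control, 200 - 5Q = 74 + 3Q so Q* = 15.75 and P* = 121.25.
At P = 85, sellers supply (85 - 74)/3 = 3.6667 while buyers want more, so the quantity traded is 3.6667 at price 85.
PS goes from (1/2)(15.75)(47.25) = 372.0938 to 20.1667 (computed as (85 - 74)(3.6667) - (1/2)(3)(3.6667)^2), a change of -351.9271.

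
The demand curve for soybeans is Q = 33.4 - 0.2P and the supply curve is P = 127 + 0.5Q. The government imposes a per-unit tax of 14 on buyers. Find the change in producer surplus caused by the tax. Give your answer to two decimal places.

-7.64

Rewriting demand in inverse form: P = 167 - 5Q.
Pre-tax equilibrium: 167 - 5Q = 127 + 0.5Q gives Q* = 7.2727, P* = 130.6364.
With the tax, buyers' net willingness to pay falls by 14: (167 - 14) - 5Q = 127 + 0.5Q, so Q_t = 4.7273. Buyers pay P_b = 143.3636; sellers receive P_s = P_b - 14 = 129.3636.
Producers lose the trapezoid between P_s and P* out to Q_t plus the triangle from Q_t to Q*: change in PS = 5.5868 - 13.2231 = -7.6364.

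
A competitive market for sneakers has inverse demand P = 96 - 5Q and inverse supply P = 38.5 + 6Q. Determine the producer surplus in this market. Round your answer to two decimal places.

Equilibrium: 96 - 5Q = 38.5 + 6Q, so Q* = 5.2273 and P* = 69.8636.
Producer surplus is the triangle above supply below P*: (1/2)(5.2273)(69.8636 - 38.5) = (1/2)(5.2273)(31.3636) = 81.9731.

81.97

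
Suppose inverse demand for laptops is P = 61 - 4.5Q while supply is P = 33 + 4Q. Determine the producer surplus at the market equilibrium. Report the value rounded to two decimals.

Equilibrium: 61 - 4.5Q = 33 + 4Q, so Q* = 3.2941 and P* = 46.1765.
Producer surplus is the triangle above supply below P*: (1/2)(3.2941)(46.1765 - 33) = (1/2)(3.2941)(13.1765) = 21.7024.

21.70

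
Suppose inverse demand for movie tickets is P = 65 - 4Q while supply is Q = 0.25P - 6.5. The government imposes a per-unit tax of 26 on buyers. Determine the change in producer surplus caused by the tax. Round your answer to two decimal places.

-42.25

Rewriting supply in inverse form: P = 26 + 4Q.
Pre-tax equilibrium: 65 - 4Q = 26 + 4Q gives Q* = 4.875, P* = 45.5.
A tax on buyers shifts demand down by 26: (65 - 26) - 4Q = 26 + 4Q, so Q_t = 1.625. Buyers pay P_b = 58.5; sellers receive P_s = P_b - 26 = 32.5.
Producers lose the trapezoid between P_s and P* out to Q_t plus the triangle from Q_t to Q*: change in PS = 5.2812 - 47.5312 = -42.25.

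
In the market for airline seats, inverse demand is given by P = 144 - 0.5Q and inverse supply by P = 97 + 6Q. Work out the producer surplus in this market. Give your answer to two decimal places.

156.85

Setting demand equal to supply, 47 = 6.5Q, so Q* = 7.2308 and P* = 140.3846.
Producer surplus is the triangle above supply below P*: (1/2)(7.2308)(140.3846 - 97) = (1/2)(7.2308)(43.3846) = 156.8521.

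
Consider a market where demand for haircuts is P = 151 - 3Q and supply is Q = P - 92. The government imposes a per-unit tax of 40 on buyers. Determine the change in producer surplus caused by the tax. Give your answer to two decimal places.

Rewriting supply in inverse form: P = 92 + Q.
Pre-tax equilibrium: 151 - 3Q = 92 + Q gives Q* = 14.75, P* = 106.75.
With the tax, buyers' net willingness to pay falls by 40: (151 - 40) - 3Q = 92 + Q, so Q_t = 4.75. Buyers pay P_b = 136.75; sellers receive P_s = P_b - 40 = 96.75.
PS falls from (1/2)(14.75)(14.75) = 108.7812 to (1/2)(4.75)(4.75) = 11.2812, a change of -97.5.

-97.50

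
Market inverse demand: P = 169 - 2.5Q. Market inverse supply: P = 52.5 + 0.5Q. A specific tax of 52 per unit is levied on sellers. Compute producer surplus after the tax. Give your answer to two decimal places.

Without the tax, 169 - 2.5Q = 52.5 + 0.5Q so Q* = 38.8333 and P* = 71.9167.
With the tax, sellers need 52 more per unit: 169 - 2.5Q = 52.5 + 0.5Q + 52, so Q_t = 21.5. Buyers pay P_b = 115.25; sellers receive P_s = P_b - 52 = 63.25.
PS = (1/2)(Q_t)(P_s - 52.5) = (1/2)(21.5)(10.75) = 115.5625.

115.56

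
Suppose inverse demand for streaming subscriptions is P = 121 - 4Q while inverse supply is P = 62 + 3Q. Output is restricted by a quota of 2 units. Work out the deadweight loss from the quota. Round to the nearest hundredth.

Unrestricted equilibrium: Q* = (121 - 62)/(4 + 3) = 8.4286.
At Q = 2 the demand price is 121 - 4(2) = 113 and the supply price is 62 + 3(2) = 68.
Deadweight loss is the triangle between the curves from 2 to 8.4286: (1/2)(113 - 68)(8.4286 - 2) = 144.6429.

144.64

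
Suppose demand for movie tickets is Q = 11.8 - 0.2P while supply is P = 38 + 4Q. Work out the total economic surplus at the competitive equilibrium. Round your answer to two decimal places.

Rewriting demand in inverse form: P = 59 - 5Q.
Setting demand equal to supply, 21 = 9Q, so Q* = 2.3333 and P* = 47.3333.
Total surplus is the full triangle between the curves from 0 to Q*: (1/2)(2.3333)(59 - 38) = 24.5.

24.50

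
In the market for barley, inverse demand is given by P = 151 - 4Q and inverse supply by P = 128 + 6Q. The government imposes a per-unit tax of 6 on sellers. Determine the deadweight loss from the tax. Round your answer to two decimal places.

1.80

Without the tax, 151 - 4Q = 128 + 6Q so Q* = 2.3 and P* = 141.8.
With the tax, sellers need 6 more per unit: 151 - 4Q = 128 + 6Q + 6, so Q_t = 1.7. Buyers pay P_b = 144.2; sellers receive P_s = P_b - 6 = 138.2.
Deadweight loss is the triangle between the curves from Q_t to Q*: (1/2)(2.3 - 1.7)(6) = 1.8.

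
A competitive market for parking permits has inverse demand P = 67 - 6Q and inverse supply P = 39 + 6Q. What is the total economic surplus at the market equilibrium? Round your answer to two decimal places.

32.67

Set 67 - 6Q = 39 + 6Q, which gives 28 = 12Q, so Q* = 2.3333 and P* = 67 - 6(2.3333) = 53.
Total surplus is the full triangle between the curves from 0 to Q*: (1/2)(2.3333)(67 - 39) = 32.6667.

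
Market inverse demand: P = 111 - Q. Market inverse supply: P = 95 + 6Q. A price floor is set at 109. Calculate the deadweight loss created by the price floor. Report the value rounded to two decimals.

Without the control, 111 - Q = 95 + 6Q so Q* = 2.2857 and P* = 108.7143.
At the floor price 109, quantity demanded is (111 - 109)/1 = 2; demand is the short side, so Q = 2 trades at P = 109.
The lost-trades triangle has base Q* - 2 = 0.2857 and height equal to the gap between the curves at Q = 2, which is 109 - 107 = 2. DWL = (1/2)(0.2857)(2) = 0.2857.

0.29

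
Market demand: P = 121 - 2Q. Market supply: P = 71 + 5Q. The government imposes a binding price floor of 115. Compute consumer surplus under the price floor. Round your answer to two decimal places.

9.00

Free-market equilibrium: 121 - 2Q = 71 + 5Q gives Q* = 7.1429, P* = 106.7143.
At the floor price 115, quantity demanded is (121 - 115)/2 = 3; demand is the short side, so Q = 3 trades at P = 115.
CS is the triangle under demand above 115: (1/2)(3)(121 - 115) = 9.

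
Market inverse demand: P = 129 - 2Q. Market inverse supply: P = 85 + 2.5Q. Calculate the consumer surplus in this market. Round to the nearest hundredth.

95.60

Equilibrium: 129 - 2Q = 85 + 2.5Q, so Q* = 9.7778 and P* = 109.4444.
Consumer surplus is the triangle under demand above P*: (1/2)(9.7778)(129 - 109.4444) = (1/2)(9.7778)(19.5556) = 95.6049.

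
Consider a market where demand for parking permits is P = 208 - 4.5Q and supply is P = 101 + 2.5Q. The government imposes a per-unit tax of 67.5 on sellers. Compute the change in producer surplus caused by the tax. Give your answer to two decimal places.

Without the tax, 208 - 4.5Q = 101 + 2.5Q so Q* = 15.2857 and P* = 139.2143.
A tax on sellers shifts supply up by 67.5: 208 - 4.5Q = 101 + 2.5Q + 67.5, so Q_t = 5.6429. Buyers pay P_b = 182.6071; sellers receive P_s = P_b - 67.5 = 115.1071.
Producers lose the trapezoid between P_s and P* out to Q_t plus the triangle from Q_t to Q*: change in PS = 39.8023 - 292.0663 = -252.264.

-252.26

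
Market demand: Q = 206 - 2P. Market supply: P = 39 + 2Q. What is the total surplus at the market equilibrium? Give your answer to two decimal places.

819.20

Rewriting demand in inverse form: P = 103 - 0.5Q.
Set 103 - 0.5Q = 39 + 2Q, which gives 64 = 2.5Q, so Q* = 25.6 and P* = 103 - 0.5(25.6) = 90.2.
CS = (1/2)(25.6)(12.8) = 163.84 and PS = (1/2)(25.6)(51.2) = 655.36, so total surplus = 819.2.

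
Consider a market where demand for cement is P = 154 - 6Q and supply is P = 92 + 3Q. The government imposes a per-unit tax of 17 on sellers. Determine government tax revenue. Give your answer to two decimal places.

85.00

Pre-tax equilibrium: 154 - 6Q = 92 + 3Q gives Q* = 6.8889, P* = 112.6667.
A tax on sellers shifts supply up by 17: 154 - 6Q = 92 + 3Q + 17, so Q_t = 5. Buyers pay P_b = 124; sellers receive P_s = P_b - 17 = 107.
Tax revenue = t x Q_t = 17 x 5 = 85.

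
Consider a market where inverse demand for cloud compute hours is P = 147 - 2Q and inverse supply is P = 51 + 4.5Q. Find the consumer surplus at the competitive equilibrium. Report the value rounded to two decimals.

Setting demand equal to supply, 96 = 6.5Q, so Q* = 14.7692 and P* = 117.4615.
Consumer surplus is the triangle under demand above P*: (1/2)(14.7692)(147 - 117.4615) = (1/2)(14.7692)(29.5385) = 218.1302.

218.13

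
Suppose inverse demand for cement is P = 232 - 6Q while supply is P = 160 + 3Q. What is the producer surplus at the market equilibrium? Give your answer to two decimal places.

96.00

Set 232 - 6Q = 160 + 3Q, which gives 72 = 9Q, so Q* = 8 and P* = 232 - 6(8) = 184.
The supply curve's price intercept is 160, so PS = (1/2)(Q*)(P* - 160) = (1/2)(8)(24) = 96.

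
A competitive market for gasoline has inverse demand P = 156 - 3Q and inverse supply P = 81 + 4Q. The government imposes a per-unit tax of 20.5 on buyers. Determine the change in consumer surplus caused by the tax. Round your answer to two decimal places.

-81.27

Pre-tax equilibrium: 156 - 3Q = 81 + 4Q gives Q* = 10.7143, P* = 123.8571.
A tax on buyers shifts demand down by 20.5: (156 - 20.5) - 3Q = 81 + 4Q, so Q_t = 7.7857. Buyers pay P_b = 132.6429; sellers receive P_s = P_b - 20.5 = 112.1429.
Consumers lose the trapezoid between P* and P_b out to Q_t plus the triangle from Q_t to Q*: change in CS = 90.926 - 172.1939 = -81.2679.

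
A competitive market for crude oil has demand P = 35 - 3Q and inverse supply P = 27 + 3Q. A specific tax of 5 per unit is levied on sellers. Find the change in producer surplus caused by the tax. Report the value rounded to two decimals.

Pre-tax equilibrium: 35 - 3Q = 27 + 3Q gives Q* = 1.3333, P* = 31.
With the tax, sellers need 5 more per unit: 35 - 3Q = 27 + 3Q + 5, so Q_t = 0.5. Buyers pay P_b = 33.5; sellers receive P_s = P_b - 5 = 28.5.
PS falls from (1/2)(1.3333)(4) = 2.6667 to (1/2)(0.5)(1.5) = 0.375, a change of -2.2917.

-2.29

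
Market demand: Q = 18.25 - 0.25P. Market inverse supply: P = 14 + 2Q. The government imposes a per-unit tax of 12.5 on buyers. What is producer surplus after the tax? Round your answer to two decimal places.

Rewriting demand in inverse form: P = 73 - 4Q.
Without the tax, 73 - 4Q = 14 + 2Q so Q* = 9.8333 and P* = 33.6667.
A tax on buyers shifts demand down by 12.5: (73 - 12.5) - 4Q = 14 + 2Q, so Q_t = 7.75. Buyers pay P_b = 42; sellers receive P_s = P_b - 12.5 = 29.5.
Producer surplus is the triangle above supply below P_s: (1/2)(7.75)(29.5 - 14) = 60.0625.

60.06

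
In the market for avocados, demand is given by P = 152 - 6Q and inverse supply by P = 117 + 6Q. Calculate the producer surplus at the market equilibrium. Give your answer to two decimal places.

Set 152 - 6Q = 117 + 6Q, which gives 35 = 12Q, so Q* = 2.9167 and P* = 152 - 6(2.9167) = 134.5.
The supply curve's price intercept is 117, so PS = (1/2)(Q*)(P* - 117) = (1/2)(2.9167)(17.5) = 25.5208.

25.52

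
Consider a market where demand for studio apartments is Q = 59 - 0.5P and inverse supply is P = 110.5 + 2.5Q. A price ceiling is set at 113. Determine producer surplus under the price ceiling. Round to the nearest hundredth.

1.25

Rewriting demand in inverse form: P = 118 - 2Q.
Without the control, 118 - 2Q = 110.5 + 2.5Q so Q* = 1.6667 and P* = 114.6667.
At the ceiling price 113, quantity supplied is (113 - 110.5)/2.5 = 1; supply is the short side, so Q = 1 trades at P = 113.
PS is the triangle above supply below 113: (1/2)(1)(113 - 110.5) = 1.25.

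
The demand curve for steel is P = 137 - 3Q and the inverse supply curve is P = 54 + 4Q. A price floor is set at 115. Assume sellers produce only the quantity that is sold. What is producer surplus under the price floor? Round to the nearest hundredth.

Free-market equilibrium: 137 - 3Q = 54 + 4Q gives Q* = 11.8571, P* = 101.4286.
At P = 115, buyers demand (137 - 115)/3 = 7.3333 while sellers would supply more, so the quantity traded is 7.3333 at price 115.
The supply price at Q = 7.3333 is 83.3333. PS is the trapezoid between 115 and supply over [0, 7.3333]: (1/2)[(115 - 54) + (115 - 83.3333)](7.3333) = 339.7778.

339.78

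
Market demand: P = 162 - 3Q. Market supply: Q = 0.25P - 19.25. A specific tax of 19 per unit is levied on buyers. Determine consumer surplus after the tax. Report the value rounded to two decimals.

Rewriting supply in inverse form: P = 77 + 4Q.
Without the tax, 162 - 3Q = 77 + 4Q so Q* = 12.1429 and P* = 125.5714.
A tax on buyers shifts demand down by 19: (162 - 19) - 3Q = 77 + 4Q, so Q_t = 9.4286. Buyers pay P_b = 133.7143; sellers receive P_s = P_b - 19 = 114.7143.
CS = (1/2)(Q_t)(162 - P_b) = (1/2)(9.4286)(28.2857) = 133.3469.

133.35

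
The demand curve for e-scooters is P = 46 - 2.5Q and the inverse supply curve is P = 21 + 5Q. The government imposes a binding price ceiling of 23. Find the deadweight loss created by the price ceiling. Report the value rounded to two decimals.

Without the control, 46 - 2.5Q = 21 + 5Q so Q* = 3.3333 and P* = 37.6667.
At P = 23, sellers supply (23 - 21)/5 = 0.4 while buyers want more, so the quantity traded is 0.4 at price 23.
At Q = 0.4 the demand price is 45 and the supply price is 23. Deadweight loss is the triangle between the curves from 0.4 to 3.3333: (1/2)(45 - 23)(3.3333 - 0.4) = 32.2667.

32.27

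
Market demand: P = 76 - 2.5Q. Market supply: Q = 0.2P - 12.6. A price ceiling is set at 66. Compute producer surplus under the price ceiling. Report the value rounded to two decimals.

Rewriting supply in inverse form: P = 63 + 5Q.
Without the control, 76 - 2.5Q = 63 + 5Q so Q* = 1.7333 and P* = 71.6667.
At the ceiling price 66, quantity supplied is (66 - 63)/5 = 0.6; supply is the short side, so Q = 0.6 trades at P = 66.
PS is the triangle above supply below 66: (1/2)(0.6)(66 - 63) = 0.9.

0.90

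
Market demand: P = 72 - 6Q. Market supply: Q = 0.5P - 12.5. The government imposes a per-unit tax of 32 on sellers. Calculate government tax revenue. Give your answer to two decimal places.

60.00

Rewriting supply in inverse form: P = 25 + 2Q.
Pre-tax equilibrium: 72 - 6Q = 25 + 2Q gives Q* = 5.875, P* = 36.75.
With the tax, sellers need 32 more per unit: 72 - 6Q = 25 + 2Q + 32, so Q_t = 1.875. Buyers pay P_b = 60.75; sellers receive P_s = P_b - 32 = 28.75.
Revenue is the tax times quantity traded: 32 x 1.875 = 60.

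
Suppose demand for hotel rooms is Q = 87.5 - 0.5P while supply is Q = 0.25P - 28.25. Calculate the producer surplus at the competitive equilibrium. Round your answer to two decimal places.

213.56

Rewriting demand in inverse form: P = 175 - 2Q.
Rewriting supply in inverse form: P = 113 + 4Q.
Setting demand equal to supply, 62 = 6Q, so Q* = 10.3333 and P* = 154.3333.
Producer surplus is the triangle above supply below P*: (1/2)(10.3333)(154.3333 - 113) = (1/2)(10.3333)(41.3333) = 213.5556.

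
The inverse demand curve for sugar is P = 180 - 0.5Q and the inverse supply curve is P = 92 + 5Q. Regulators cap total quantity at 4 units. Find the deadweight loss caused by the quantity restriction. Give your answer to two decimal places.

396.00

Unrestricted equilibrium: Q* = (180 - 92)/(0.5 + 5) = 16.
At Q = 4 the demand price is 180 - 0.5(4) = 178 and the supply price is 92 + 5(4) = 112.
DWL = (1/2)(gap between curves at 4) x (Q* - 4) = (1/2)(66)(12) = 396.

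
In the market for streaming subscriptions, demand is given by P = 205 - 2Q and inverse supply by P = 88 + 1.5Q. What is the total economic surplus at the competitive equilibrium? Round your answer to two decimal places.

Setting demand equal to supply, 117 = 3.5Q, so Q* = 33.4286 and P* = 138.1429.
Total surplus is the full triangle between the curves from 0 to Q*: (1/2)(33.4286)(205 - 88) = 1955.5714.

1955.57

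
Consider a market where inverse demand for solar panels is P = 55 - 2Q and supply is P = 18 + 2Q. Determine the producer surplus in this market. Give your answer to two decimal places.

Setting demand equal to supply, 37 = 4Q, so Q* = 9.25 and P* = 36.5.
Producer surplus is the triangle above supply below P*: (1/2)(9.25)(36.5 - 18) = (1/2)(9.25)(18.5) = 85.5625.

85.56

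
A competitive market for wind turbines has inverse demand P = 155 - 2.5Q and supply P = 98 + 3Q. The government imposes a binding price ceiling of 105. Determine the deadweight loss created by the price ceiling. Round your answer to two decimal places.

177.34

Without the control, 155 - 2.5Q = 98 + 3Q so Q* = 10.3636 and P* = 129.0909.
At the ceiling price 105, quantity supplied is (105 - 98)/3 = 2.3333; supply is the short side, so Q = 2.3333 trades at P = 105.
At Q = 2.3333 the demand price is 149.1667 and the supply price is 105. Deadweight loss is the triangle between the curves from 2.3333 to 10.3636: (1/2)(149.1667 - 105)(10.3636 - 2.3333) = 177.3359.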